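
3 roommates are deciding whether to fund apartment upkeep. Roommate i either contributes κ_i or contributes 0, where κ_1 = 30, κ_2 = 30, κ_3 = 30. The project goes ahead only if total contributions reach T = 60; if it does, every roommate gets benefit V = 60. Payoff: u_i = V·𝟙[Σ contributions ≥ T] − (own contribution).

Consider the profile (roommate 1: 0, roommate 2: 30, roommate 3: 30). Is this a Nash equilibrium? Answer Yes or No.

Total = 60 ≥ 60: provided.
Roommate 1 (pledges 0, payoff 60): pledging 30 → total 90, payoff 30. No gain.
Roommate 2 (pledges 30, payoff 30): dropping to 0 → total 30, payoff 0. No gain.
Roommate 3 (pledges 30, payoff 30): dropping to 0 → total 30, payoff 0. No gain.

Yes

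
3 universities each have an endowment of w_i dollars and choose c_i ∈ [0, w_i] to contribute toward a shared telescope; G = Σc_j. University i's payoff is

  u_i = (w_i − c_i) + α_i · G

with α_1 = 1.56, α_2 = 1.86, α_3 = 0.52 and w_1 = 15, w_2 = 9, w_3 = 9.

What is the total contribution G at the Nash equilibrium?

∂u_i/∂c_i = α_i − 1, so university i contributes w_i if α_i > 1, else 0.
α_i > 1 for i ∈ {1, 2}; NE contributions (15, 9, 0), G = 24.

24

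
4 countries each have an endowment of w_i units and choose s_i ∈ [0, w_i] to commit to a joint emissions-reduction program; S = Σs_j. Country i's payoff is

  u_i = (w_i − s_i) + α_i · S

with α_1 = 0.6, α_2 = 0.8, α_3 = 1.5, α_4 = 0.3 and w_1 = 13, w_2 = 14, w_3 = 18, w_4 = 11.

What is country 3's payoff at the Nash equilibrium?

27

∂u_i/∂s_i = α_i − 1, so country i contributes w_i if α_i > 1, else 0.
α_i > 1 for i ∈ {3}; NE contributions (0, 0, 18, 0), S = 18.
u_3 = (18 − 18) + 1.5·18 = 27.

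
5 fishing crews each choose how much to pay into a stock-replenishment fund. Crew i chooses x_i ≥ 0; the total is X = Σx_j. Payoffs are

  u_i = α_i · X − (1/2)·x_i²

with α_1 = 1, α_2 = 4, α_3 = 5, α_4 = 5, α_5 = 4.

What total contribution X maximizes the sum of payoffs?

Planner FOC: ∂(Σu_j)/∂x_i = (Σα_j) − x_i = 0, so x_i^SO = Σα_j = 19 for every i; X^SO = 95.

95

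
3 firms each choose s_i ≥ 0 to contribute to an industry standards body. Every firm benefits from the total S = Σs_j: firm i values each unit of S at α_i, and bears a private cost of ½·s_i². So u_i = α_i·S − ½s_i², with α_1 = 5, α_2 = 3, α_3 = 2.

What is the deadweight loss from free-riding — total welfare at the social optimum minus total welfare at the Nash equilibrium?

Firm i's FOC: ∂u_i/∂s_i = α_i − s_i = 0, so s_i* = α_i.
NE contributions = (5, 3, 2); S = 10.
W^NE = (Σα)·S − ½Σα_i² = 10² − ½·38 = 81.
Planner sets s_i = Σα_j = 10 for every i, so S^SO = 3·10 = 30.
W^SO = (Σα)·S^SO − ½·3·(Σα)² = (3/2)·10² = 150.
Deadweight loss = W^SO − W^NE = 69.

69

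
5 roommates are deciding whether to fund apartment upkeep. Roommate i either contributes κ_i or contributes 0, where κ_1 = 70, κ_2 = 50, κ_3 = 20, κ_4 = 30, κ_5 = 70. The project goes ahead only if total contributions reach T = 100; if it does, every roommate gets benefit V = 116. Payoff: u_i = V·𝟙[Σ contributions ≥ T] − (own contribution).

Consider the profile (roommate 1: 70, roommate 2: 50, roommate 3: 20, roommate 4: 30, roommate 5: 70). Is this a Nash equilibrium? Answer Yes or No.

No

Total = 240 ≥ 100: provided.
Roommate 1 (pledges 70, payoff 46): dropping to 0 → total 170, payoff 116. Profitable deviation.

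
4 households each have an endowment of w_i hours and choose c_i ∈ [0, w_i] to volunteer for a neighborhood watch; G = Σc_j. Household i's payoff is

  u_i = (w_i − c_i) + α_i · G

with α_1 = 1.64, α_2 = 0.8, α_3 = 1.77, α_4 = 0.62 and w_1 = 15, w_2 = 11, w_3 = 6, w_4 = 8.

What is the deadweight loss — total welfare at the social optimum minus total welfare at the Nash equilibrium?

∂u_i/∂c_i = α_i − 1, so household i contributes w_i if α_i > 1, else 0.
α_i > 1 for i ∈ {1, 3}; NE contributions (15, 0, 6, 0), G = 21.
W^NE = Σw_i − G^NE + (Σα_i)·G^NE = 40 + 3.83·21 = 120.43.
Planner: ∂(Σu_j)/∂c_i = Σα_j − 1 = 3.83 > 0, so everyone contributes w_i; G^SO = 40, W^SO = 40 + 3.83·40 = 193.2.
Deadweight loss = 72.77.

72.77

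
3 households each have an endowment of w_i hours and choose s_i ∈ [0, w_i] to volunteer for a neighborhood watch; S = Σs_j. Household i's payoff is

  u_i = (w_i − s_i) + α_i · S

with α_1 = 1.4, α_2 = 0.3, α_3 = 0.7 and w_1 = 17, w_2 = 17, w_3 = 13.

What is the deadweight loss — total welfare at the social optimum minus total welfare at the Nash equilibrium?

42

∂u_i/∂s_i = α_i − 1, so household i contributes w_i if α_i > 1, else 0.
α_i > 1 for i ∈ {1}; NE contributions (17, 0, 0), S = 17.
W^NE = Σw_i − S^NE + (Σα_i)·S^NE = 47 + 1.4·17 = 70.8.
Planner: ∂(Σu_j)/∂s_i = Σα_j − 1 = 1.4 > 0, so everyone contributes w_i; S^SO = 47, W^SO = 47 + 1.4·47 = 112.8.
Deadweight loss = 42.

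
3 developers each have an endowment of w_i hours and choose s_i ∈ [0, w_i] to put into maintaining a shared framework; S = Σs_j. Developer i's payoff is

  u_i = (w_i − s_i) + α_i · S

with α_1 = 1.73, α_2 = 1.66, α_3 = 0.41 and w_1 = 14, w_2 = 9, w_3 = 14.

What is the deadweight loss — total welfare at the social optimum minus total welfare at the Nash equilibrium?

39.2

∂u_i/∂s_i = α_i − 1, so developer i contributes w_i if α_i > 1, else 0.
α_i > 1 for i ∈ {1, 2}; NE contributions (14, 9, 0), S = 23.
W^NE = Σw_i − S^NE + (Σα_i)·S^NE = 37 + 2.8·23 = 101.4.
Planner: ∂(Σu_j)/∂s_i = Σα_j − 1 = 2.8 > 0, so everyone contributes w_i; S^SO = 37, W^SO = 37 + 2.8·37 = 140.6.
Deadweight loss = 39.2.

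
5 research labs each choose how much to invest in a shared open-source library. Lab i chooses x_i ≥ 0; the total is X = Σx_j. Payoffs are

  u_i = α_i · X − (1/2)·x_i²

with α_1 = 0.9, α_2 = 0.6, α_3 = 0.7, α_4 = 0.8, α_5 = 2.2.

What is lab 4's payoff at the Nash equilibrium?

3.84

Lab i's FOC: ∂u_i/∂x_i = α_i − x_i = 0, so x_i* = α_i.
NE contributions = (0.9, 0.6, 0.7, 0.8, 2.2); X = 5.2.
u_4 = α_4·X − ½·(x_4)² = 0.8·5.2 − ½·0.8² = 3.84.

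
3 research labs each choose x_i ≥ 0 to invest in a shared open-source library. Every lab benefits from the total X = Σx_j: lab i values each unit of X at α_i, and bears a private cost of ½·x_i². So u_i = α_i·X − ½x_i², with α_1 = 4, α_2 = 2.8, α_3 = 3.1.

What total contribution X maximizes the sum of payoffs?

29.7

Planner FOC: ∂(Σu_j)/∂x_i = (Σα_j) − x_i = 0, so x_i^SO = Σα_j = 9.9 for every i; X^SO = 29.7.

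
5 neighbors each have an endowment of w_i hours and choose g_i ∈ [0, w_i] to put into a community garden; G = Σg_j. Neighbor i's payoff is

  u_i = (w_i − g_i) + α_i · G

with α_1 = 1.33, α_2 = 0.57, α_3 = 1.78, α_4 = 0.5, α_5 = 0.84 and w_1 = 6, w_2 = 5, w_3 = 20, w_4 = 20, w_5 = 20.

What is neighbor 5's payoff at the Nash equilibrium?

41.84

∂u_i/∂g_i = α_i − 1, so neighbor i contributes w_i if α_i > 1, else 0.
α_i > 1 for i ∈ {1, 3}; NE contributions (6, 0, 20, 0, 0), G = 26.
u_5 = (20 − 0) + 0.84·26 = 41.84.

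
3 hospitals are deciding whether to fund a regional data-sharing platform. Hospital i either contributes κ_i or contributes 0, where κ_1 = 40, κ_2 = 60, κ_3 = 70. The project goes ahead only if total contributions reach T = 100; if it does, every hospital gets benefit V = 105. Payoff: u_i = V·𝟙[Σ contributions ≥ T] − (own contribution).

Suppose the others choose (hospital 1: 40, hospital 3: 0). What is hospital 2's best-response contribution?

60

Others' total = 40. Contributing 60 brings total to 100 ≥ 100: gain V − κ_2 = 45.
Best response: 60.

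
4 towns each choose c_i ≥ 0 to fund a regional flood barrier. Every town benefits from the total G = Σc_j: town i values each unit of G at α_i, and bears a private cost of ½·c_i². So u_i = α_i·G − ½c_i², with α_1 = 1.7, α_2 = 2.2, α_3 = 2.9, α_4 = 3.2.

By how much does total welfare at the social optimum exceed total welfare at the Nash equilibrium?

Town i's FOC: ∂u_i/∂c_i = α_i − c_i = 0, so c_i* = α_i.
NE contributions = (1.7, 2.2, 2.9, 3.2); G = 10.
W^NE = (Σα)·G − ½Σα_i² = 10² − ½·26.38 = 86.81.
Planner sets c_i = Σα_j = 10 for every i, so G^SO = 4·10 = 40.
W^SO = (Σα)·G^SO − ½·4·(Σα)² = (4/2)·10² = 200.
Deadweight loss = W^SO − W^NE = 113.19.

113.19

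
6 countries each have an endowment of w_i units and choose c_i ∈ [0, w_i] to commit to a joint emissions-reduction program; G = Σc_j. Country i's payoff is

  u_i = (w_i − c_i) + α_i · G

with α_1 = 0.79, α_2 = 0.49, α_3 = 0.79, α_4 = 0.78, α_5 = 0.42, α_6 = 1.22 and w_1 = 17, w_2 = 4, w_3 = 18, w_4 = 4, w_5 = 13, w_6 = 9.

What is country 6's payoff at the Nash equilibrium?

10.98

∂u_i/∂c_i = α_i − 1, so country i contributes w_i if α_i > 1, else 0.
α_i > 1 for i ∈ {6}; NE contributions (0, 0, 0, 0, 0, 9), G = 9.
u_6 = (9 − 9) + 1.22·9 = 10.98.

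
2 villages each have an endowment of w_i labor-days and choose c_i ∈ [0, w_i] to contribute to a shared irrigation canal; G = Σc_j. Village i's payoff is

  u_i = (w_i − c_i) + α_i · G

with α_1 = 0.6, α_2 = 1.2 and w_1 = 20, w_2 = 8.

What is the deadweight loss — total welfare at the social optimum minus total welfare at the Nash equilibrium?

16

∂u_i/∂c_i = α_i − 1, so village i contributes w_i if α_i > 1, else 0.
α_i > 1 for i ∈ {2}; NE contributions (0, 8), G = 8.
W^NE = Σw_i − G^NE + (Σα_i)·G^NE = 28 + 0.8·8 = 34.4.
Planner: ∂(Σu_j)/∂c_i = Σα_j − 1 = 0.8 > 0, so everyone contributes w_i; G^SO = 28, W^SO = 28 + 0.8·28 = 50.4.
Deadweight loss = 16.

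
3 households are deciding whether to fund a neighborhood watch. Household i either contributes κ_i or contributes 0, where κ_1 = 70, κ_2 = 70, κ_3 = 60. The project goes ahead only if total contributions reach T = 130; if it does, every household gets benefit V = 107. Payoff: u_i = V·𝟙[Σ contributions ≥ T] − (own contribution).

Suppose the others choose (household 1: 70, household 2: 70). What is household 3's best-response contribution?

Others' total = 140 ≥ 130; contributing adds cost 60 for no extra benefit.
Best response: 0.

0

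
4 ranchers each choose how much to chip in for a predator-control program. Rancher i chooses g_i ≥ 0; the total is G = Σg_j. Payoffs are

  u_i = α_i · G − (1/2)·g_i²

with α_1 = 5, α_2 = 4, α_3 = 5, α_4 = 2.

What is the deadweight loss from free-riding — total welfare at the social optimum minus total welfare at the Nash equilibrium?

Rancher i's FOC: ∂u_i/∂g_i = α_i − g_i = 0, so g_i* = α_i.
NE contributions = (5, 4, 5, 2); G = 16.
W^NE = (Σα)·G − ½Σα_i² = 16² − ½·70 = 221.
Planner sets g_i = Σα_j = 16 for every i, so G^SO = 4·16 = 64.
W^SO = (Σα)·G^SO − ½·4·(Σα)² = (4/2)·16² = 512.
Deadweight loss = W^SO − W^NE = 291.

291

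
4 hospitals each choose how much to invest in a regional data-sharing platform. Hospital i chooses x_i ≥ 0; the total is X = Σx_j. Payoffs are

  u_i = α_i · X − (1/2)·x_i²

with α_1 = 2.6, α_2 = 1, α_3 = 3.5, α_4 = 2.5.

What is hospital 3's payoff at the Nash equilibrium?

Hospital i's FOC: ∂u_i/∂x_i = α_i − x_i = 0, so x_i* = α_i.
NE contributions = (2.6, 1, 3.5, 2.5); X = 9.6.
u_3 = α_3·X − ½·(x_3)² = 3.5·9.6 − ½·3.5² = 27.475.

27.475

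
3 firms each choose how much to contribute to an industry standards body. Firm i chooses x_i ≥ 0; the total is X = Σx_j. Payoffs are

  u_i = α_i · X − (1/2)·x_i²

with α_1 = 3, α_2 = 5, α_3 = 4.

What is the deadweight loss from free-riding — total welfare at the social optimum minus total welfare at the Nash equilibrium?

Firm i's FOC: ∂u_i/∂x_i = α_i − x_i = 0, so x_i* = α_i.
NE contributions = (3, 5, 4); X = 12.
W^NE = (Σα)·X − ½Σα_i² = 12² − ½·50 = 119.
Planner sets x_i = Σα_j = 12 for every i, so X^SO = 3·12 = 36.
W^SO = (Σα)·X^SO − ½·3·(Σα)² = (3/2)·12² = 216.
Deadweight loss = W^SO − W^NE = 97.

97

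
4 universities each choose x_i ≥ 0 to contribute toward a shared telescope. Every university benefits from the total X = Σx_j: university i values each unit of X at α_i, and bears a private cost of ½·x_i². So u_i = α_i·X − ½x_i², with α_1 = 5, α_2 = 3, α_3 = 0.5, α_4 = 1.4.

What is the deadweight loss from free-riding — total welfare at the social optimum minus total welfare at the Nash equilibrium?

University i's FOC: ∂u_i/∂x_i = α_i − x_i = 0, so x_i* = α_i.
NE contributions = (5, 3, 0.5, 1.4); X = 9.9.
W^NE = (Σα)·X − ½Σα_i² = 9.9² − ½·36.21 = 79.905.
Planner sets x_i = Σα_j = 9.9 for every i, so X^SO = 4·9.9 = 39.6.
W^SO = (Σα)·X^SO − ½·4·(Σα)² = (4/2)·9.9² = 196.02.
Deadweight loss = W^SO − W^NE = 116.115.

116.115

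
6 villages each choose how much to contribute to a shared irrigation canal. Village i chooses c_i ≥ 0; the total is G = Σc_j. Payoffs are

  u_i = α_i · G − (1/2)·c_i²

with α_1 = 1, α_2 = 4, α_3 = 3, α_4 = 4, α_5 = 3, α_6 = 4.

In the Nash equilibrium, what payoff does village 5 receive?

Village i's FOC: ∂u_i/∂c_i = α_i − c_i = 0, so c_i* = α_i.
NE contributions = (1, 4, 3, 4, 3, 4); G = 19.
u_5 = α_5·G − ½·(c_5)² = 3·19 − ½·3² = 52.5.

52.5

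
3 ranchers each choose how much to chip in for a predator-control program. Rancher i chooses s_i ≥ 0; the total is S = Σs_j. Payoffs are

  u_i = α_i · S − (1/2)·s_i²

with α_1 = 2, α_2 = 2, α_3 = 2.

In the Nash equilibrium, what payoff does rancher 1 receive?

Rancher i's FOC: ∂u_i/∂s_i = α_i − s_i = 0, so s_i* = α_i.
NE contributions = (2, 2, 2); S = 6.
u_1 = α_1·S − ½·(s_1)² = 2·6 − ½·2² = 10.

10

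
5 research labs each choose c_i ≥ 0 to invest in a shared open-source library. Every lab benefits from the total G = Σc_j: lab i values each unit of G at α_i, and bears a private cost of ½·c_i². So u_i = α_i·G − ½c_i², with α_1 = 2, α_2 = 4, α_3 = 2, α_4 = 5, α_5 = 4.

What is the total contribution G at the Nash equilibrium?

Lab i's FOC: ∂u_i/∂c_i = α_i − c_i = 0, so c_i* = α_i.
NE contributions = (2, 4, 2, 5, 4); G = 17.

17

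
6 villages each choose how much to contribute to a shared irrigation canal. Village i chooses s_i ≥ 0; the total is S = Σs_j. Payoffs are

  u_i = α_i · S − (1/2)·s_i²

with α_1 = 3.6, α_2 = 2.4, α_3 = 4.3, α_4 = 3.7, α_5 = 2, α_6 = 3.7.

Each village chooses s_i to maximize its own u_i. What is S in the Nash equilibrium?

19.7

Village i's FOC: ∂u_i/∂s_i = α_i − s_i = 0, so s_i* = α_i.
NE contributions = (3.6, 2.4, 4.3, 3.7, 2, 3.7); S = 19.7.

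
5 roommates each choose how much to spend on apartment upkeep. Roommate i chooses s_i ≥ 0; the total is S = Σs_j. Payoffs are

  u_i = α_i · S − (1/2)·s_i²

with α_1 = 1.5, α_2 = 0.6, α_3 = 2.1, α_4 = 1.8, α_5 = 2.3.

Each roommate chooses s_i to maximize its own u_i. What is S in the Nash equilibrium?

8.3

Roommate i's FOC: ∂u_i/∂s_i = α_i − s_i = 0, so s_i* = α_i.
NE contributions = (1.5, 0.6, 2.1, 1.8, 2.3); S = 8.3.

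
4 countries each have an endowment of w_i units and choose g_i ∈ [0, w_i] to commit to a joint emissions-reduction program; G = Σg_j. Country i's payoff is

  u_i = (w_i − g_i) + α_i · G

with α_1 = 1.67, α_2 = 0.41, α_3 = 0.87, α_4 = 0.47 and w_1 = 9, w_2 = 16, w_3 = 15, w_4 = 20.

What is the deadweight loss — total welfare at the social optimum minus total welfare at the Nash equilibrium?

123.42

∂u_i/∂g_i = α_i − 1, so country i contributes w_i if α_i > 1, else 0.
α_i > 1 for i ∈ {1}; NE contributions (9, 0, 0, 0), G = 9.
W^NE = Σw_i − G^NE + (Σα_i)·G^NE = 60 + 2.42·9 = 81.78.
Planner: ∂(Σu_j)/∂g_i = Σα_j − 1 = 2.42 > 0, so everyone contributes w_i; G^SO = 60, W^SO = 60 + 2.42·60 = 205.2.
Deadweight loss = 123.42.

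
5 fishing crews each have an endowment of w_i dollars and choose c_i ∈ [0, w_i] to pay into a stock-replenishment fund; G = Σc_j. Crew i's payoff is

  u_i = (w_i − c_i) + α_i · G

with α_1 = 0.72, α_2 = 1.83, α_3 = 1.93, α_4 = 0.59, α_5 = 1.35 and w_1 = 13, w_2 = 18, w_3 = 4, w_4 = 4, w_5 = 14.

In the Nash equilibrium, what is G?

∂u_i/∂c_i = α_i − 1, so crew i contributes w_i if α_i > 1, else 0.
α_i > 1 for i ∈ {2, 3, 5}; NE contributions (0, 18, 4, 0, 14), G = 36.

36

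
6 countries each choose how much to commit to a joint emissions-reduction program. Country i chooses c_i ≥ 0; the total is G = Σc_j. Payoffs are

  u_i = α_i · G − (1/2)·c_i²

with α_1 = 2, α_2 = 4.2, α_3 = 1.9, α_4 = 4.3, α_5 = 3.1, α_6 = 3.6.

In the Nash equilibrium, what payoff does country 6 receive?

Country i's FOC: ∂u_i/∂c_i = α_i − c_i = 0, so c_i* = α_i.
NE contributions = (2, 4.2, 1.9, 4.3, 3.1, 3.6); G = 19.1.
u_6 = α_6·G − ½·(c_6)² = 3.6·19.1 − ½·3.6² = 62.28.

62.28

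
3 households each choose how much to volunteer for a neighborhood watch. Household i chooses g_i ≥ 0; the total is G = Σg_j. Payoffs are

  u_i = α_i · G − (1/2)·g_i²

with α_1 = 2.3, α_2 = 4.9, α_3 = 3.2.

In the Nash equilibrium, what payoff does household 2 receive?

38.955

Household i's FOC: ∂u_i/∂g_i = α_i − g_i = 0, so g_i* = α_i.
NE contributions = (2.3, 4.9, 3.2); G = 10.4.
u_2 = α_2·G − ½·(g_2)² = 4.9·10.4 − ½·4.9² = 38.955.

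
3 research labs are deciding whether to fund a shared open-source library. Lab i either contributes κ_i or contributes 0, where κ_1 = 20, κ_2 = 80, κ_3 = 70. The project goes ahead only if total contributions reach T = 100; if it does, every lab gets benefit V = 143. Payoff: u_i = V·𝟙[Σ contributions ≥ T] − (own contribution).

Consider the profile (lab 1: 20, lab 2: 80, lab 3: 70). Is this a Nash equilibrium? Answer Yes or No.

No

Total = 170 ≥ 100: provided.
Lab 1 (pledges 20, payoff 123): dropping to 0 → total 150, payoff 143. Profitable deviation.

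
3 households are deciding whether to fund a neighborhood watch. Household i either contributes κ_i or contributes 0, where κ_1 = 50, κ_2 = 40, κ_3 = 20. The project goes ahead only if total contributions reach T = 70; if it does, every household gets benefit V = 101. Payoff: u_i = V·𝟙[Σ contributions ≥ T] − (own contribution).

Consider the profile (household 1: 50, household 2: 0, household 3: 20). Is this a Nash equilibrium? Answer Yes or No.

Yes

Total = 70 ≥ 70: provided.
Household 1 (pledges 50, payoff 51): dropping to 0 → total 20, payoff 0. No gain.
Household 2 (pledges 0, payoff 101): pledging 40 → total 110, payoff 61. No gain.
Household 3 (pledges 20, payoff 81): dropping to 0 → total 50, payoff 0. No gain.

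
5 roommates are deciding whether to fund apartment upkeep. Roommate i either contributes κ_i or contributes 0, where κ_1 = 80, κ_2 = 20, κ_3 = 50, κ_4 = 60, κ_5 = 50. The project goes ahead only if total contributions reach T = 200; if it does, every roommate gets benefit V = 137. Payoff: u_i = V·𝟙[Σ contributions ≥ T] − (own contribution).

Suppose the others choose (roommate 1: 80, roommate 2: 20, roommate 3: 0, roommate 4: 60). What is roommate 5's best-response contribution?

50

Others' total = 160. Contributing 50 brings total to 210 ≥ 200: gain V − κ_5 = 87.
Best response: 50.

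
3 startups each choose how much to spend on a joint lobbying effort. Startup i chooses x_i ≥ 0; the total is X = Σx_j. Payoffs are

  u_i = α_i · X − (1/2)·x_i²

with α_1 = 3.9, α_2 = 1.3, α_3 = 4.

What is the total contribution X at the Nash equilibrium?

Startup i's FOC: ∂u_i/∂x_i = α_i − x_i = 0, so x_i* = α_i.
NE contributions = (3.9, 1.3, 4); X = 9.2.

9.2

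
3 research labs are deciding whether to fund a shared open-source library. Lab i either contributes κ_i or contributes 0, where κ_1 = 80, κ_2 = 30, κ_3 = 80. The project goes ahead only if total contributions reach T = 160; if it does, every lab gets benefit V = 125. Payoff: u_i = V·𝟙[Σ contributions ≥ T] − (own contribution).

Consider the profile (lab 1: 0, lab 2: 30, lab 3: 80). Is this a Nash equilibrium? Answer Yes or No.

Total = 110 < 160: not provided.
Lab 1 (pledges 0, payoff 0): pledging 80 → total 190, payoff 45. Profitable deviation.

No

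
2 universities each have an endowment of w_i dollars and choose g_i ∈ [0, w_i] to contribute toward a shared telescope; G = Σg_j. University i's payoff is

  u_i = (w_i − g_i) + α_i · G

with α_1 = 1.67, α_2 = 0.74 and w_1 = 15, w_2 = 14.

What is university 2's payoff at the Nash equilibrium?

∂u_i/∂g_i = α_i − 1, so university i contributes w_i if α_i > 1, else 0.
α_i > 1 for i ∈ {1}; NE contributions (15, 0), G = 15.
u_2 = (14 − 0) + 0.74·15 = 25.1.

25.1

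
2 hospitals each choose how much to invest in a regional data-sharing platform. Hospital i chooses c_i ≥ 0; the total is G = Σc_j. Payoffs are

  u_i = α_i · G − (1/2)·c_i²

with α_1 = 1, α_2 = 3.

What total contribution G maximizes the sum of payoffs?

8

Planner FOC: ∂(Σu_j)/∂c_i = (Σα_j) − c_i = 0, so c_i^SO = Σα_j = 4 for every i; G^SO = 8.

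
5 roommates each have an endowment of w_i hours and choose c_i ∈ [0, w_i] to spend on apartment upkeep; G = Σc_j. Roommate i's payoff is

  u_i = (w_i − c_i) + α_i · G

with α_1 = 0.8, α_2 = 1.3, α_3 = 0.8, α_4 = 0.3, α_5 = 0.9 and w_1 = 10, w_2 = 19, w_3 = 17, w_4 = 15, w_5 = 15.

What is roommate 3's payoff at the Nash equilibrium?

∂u_i/∂c_i = α_i − 1, so roommate i contributes w_i if α_i > 1, else 0.
α_i > 1 for i ∈ {2}; NE contributions (0, 19, 0, 0, 0), G = 19.
u_3 = (17 − 0) + 0.8·19 = 32.2.

32.2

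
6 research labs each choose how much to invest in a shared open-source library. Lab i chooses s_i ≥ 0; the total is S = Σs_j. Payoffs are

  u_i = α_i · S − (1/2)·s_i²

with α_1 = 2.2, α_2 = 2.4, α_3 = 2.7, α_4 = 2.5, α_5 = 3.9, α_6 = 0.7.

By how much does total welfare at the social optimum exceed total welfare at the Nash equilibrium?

Lab i's FOC: ∂u_i/∂s_i = α_i − s_i = 0, so s_i* = α_i.
NE contributions = (2.2, 2.4, 2.7, 2.5, 3.9, 0.7); S = 14.4.
W^NE = (Σα)·S − ½Σα_i² = 14.4² − ½·39.84 = 187.44.
Planner sets s_i = Σα_j = 14.4 for every i, so S^SO = 6·14.4 = 86.4.
W^SO = (Σα)·S^SO − ½·6·(Σα)² = (6/2)·14.4² = 622.08.
Deadweight loss = W^SO − W^NE = 434.64.

434.64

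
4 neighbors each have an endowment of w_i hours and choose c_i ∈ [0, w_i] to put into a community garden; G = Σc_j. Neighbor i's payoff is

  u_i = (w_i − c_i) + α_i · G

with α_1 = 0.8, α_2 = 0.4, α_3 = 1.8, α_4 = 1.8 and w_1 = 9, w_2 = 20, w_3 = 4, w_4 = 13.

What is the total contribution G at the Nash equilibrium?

17

∂u_i/∂c_i = α_i − 1, so neighbor i contributes w_i if α_i > 1, else 0.
α_i > 1 for i ∈ {3, 4}; NE contributions (0, 0, 4, 13), G = 17.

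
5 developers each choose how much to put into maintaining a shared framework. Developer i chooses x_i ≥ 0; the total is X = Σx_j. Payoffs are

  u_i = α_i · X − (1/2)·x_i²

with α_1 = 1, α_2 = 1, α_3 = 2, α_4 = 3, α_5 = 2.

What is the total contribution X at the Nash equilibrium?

9

Developer i's FOC: ∂u_i/∂x_i = α_i − x_i = 0, so x_i* = α_i.
NE contributions = (1, 1, 2, 3, 2); X = 9.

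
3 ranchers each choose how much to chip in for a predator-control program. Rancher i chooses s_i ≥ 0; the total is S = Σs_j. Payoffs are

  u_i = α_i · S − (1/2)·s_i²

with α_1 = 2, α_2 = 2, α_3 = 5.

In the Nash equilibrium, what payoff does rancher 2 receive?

16

Rancher i's FOC: ∂u_i/∂s_i = α_i − s_i = 0, so s_i* = α_i.
NE contributions = (2, 2, 5); S = 9.
u_2 = α_2·S − ½·(s_2)² = 2·9 − ½·2² = 16.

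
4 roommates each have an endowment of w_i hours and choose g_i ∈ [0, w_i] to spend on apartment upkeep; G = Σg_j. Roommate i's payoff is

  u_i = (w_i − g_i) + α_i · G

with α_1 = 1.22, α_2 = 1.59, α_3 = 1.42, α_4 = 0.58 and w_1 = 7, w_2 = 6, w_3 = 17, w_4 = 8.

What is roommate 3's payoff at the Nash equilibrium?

∂u_i/∂g_i = α_i − 1, so roommate i contributes w_i if α_i > 1, else 0.
α_i > 1 for i ∈ {1, 2, 3}; NE contributions (7, 6, 17, 0), G = 30.
u_3 = (17 − 17) + 1.42·30 = 42.6.

42.6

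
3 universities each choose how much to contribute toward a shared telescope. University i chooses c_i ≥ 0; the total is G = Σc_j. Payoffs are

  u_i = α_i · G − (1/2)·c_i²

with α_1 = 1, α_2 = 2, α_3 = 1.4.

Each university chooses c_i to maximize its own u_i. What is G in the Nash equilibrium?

University i's FOC: ∂u_i/∂c_i = α_i − c_i = 0, so c_i* = α_i.
NE contributions = (1, 2, 1.4); G = 4.4.

4.4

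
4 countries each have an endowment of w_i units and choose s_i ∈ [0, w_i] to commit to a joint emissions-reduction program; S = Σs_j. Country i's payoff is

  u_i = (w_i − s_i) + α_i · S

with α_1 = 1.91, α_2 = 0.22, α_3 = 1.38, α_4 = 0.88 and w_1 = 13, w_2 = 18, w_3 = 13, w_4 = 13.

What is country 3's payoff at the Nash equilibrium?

∂u_i/∂s_i = α_i − 1, so country i contributes w_i if α_i > 1, else 0.
α_i > 1 for i ∈ {1, 3}; NE contributions (13, 0, 13, 0), S = 26.
u_3 = (13 − 13) + 1.38·26 = 35.88.

35.88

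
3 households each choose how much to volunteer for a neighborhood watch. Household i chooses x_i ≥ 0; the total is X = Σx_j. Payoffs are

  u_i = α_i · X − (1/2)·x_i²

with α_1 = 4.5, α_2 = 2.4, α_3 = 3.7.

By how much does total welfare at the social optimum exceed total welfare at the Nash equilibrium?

Household i's FOC: ∂u_i/∂x_i = α_i − x_i = 0, so x_i* = α_i.
NE contributions = (4.5, 2.4, 3.7); X = 10.6.
W^NE = (Σα)·X − ½Σα_i² = 10.6² − ½·39.7 = 92.51.
Planner sets x_i = Σα_j = 10.6 for every i, so X^SO = 3·10.6 = 31.8.
W^SO = (Σα)·X^SO − ½·3·(Σα)² = (3/2)·10.6² = 168.54.
Deadweight loss = W^SO − W^NE = 76.03.

76.03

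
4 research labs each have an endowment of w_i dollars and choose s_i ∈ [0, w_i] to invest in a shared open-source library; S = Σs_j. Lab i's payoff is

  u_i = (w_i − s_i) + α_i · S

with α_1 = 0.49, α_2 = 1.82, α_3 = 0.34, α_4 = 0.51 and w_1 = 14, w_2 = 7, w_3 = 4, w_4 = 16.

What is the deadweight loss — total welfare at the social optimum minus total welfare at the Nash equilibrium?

∂u_i/∂s_i = α_i − 1, so lab i contributes w_i if α_i > 1, else 0.
α_i > 1 for i ∈ {2}; NE contributions (0, 7, 0, 0), S = 7.
W^NE = Σw_i − S^NE + (Σα_i)·S^NE = 41 + 2.16·7 = 56.12.
Planner: ∂(Σu_j)/∂s_i = Σα_j − 1 = 2.16 > 0, so everyone contributes w_i; S^SO = 41, W^SO = 41 + 2.16·41 = 129.56.
Deadweight loss = 73.44.

73.44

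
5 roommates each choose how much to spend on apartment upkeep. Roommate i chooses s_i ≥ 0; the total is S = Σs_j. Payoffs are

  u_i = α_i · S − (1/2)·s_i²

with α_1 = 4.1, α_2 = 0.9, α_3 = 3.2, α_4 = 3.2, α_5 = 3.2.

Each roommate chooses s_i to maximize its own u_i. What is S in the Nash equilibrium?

14.6

Roommate i's FOC: ∂u_i/∂s_i = α_i − s_i = 0, so s_i* = α_i.
NE contributions = (4.1, 0.9, 3.2, 3.2, 3.2); S = 14.6.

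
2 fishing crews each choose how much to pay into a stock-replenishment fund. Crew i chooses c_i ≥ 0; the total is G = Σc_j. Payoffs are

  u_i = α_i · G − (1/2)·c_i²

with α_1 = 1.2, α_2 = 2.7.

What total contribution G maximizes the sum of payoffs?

Planner FOC: ∂(Σu_j)/∂c_i = (Σα_j) − c_i = 0, so c_i^SO = Σα_j = 3.9 for every i; G^SO = 7.8.

7.8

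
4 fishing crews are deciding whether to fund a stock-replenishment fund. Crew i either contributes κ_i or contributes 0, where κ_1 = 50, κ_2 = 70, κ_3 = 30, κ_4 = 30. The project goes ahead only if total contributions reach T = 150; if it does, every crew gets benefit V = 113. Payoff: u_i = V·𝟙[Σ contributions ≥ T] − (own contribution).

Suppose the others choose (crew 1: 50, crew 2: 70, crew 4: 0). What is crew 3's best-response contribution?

30

Others' total = 120. Contributing 30 brings total to 150 ≥ 150: gain V − κ_3 = 83.
Best response: 30.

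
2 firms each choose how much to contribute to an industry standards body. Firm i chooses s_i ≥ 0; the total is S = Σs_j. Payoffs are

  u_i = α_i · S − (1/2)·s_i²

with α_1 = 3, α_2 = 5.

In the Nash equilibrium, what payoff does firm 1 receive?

19.5

Firm i's FOC: ∂u_i/∂s_i = α_i − s_i = 0, so s_i* = α_i.
NE contributions = (3, 5); S = 8.
u_1 = α_1·S − ½·(s_1)² = 3·8 − ½·3² = 19.5.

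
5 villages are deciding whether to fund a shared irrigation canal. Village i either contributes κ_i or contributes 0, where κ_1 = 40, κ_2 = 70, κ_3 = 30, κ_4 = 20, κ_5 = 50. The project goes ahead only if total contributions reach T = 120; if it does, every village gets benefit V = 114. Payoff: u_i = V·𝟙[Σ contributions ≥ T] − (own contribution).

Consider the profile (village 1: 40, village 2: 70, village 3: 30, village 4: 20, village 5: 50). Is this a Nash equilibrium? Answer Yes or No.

No

Total = 210 ≥ 120: provided.
Village 1 (pledges 40, payoff 74): dropping to 0 → total 170, payoff 114. Profitable deviation.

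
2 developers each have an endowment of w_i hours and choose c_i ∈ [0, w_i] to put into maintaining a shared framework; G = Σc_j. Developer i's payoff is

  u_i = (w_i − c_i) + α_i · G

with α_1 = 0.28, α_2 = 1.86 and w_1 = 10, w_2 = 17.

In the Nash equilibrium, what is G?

17

∂u_i/∂c_i = α_i − 1, so developer i contributes w_i if α_i > 1, else 0.
α_i > 1 for i ∈ {2}; NE contributions (0, 17), G = 17.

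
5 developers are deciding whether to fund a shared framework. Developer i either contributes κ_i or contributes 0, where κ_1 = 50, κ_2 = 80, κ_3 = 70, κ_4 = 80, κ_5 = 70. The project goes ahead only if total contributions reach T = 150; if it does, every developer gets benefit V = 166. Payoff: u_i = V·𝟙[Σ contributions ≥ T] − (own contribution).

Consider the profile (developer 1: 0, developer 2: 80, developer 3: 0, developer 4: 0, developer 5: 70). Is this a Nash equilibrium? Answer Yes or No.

Total = 150 ≥ 150: provided.
Developer 1 (pledges 0, payoff 166): pledging 50 → total 200, payoff 116. No gain.
Developer 2 (pledges 80, payoff 86): dropping to 0 → total 70, payoff 0. No gain.
Developer 3 (pledges 0, payoff 166): pledging 70 → total 220, payoff 96. No gain.
Developer 4 (pledges 0, payoff 166): pledging 80 → total 230, payoff 86. No gain.
Developer 5 (pledges 70, payoff 96): dropping to 0 → total 80, payoff 0. No gain.

Yes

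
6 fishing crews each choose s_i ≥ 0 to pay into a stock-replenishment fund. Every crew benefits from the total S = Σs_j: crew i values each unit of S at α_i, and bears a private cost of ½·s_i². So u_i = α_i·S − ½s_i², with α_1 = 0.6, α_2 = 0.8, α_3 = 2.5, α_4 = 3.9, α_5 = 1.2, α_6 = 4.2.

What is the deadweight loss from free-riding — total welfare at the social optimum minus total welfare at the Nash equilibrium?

Crew i's FOC: ∂u_i/∂s_i = α_i − s_i = 0, so s_i* = α_i.
NE contributions = (0.6, 0.8, 2.5, 3.9, 1.2, 4.2); S = 13.2.
W^NE = (Σα)·S − ½Σα_i² = 13.2² − ½·41.54 = 153.47.
Planner sets s_i = Σα_j = 13.2 for every i, so S^SO = 6·13.2 = 79.2.
W^SO = (Σα)·S^SO − ½·6·(Σα)² = (6/2)·13.2² = 522.72.
Deadweight loss = W^SO − W^NE = 369.25.

369.25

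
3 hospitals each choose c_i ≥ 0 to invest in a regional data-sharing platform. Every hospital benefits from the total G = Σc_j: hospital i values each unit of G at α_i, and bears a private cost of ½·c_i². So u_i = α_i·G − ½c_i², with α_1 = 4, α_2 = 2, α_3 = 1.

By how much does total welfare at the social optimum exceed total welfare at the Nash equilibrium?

Hospital i's FOC: ∂u_i/∂c_i = α_i − c_i = 0, so c_i* = α_i.
NE contributions = (4, 2, 1); G = 7.
W^NE = (Σα)·G − ½Σα_i² = 7² − ½·21 = 38.5.
Planner sets c_i = Σα_j = 7 for every i, so G^SO = 3·7 = 21.
W^SO = (Σα)·G^SO − ½·3·(Σα)² = (3/2)·7² = 73.5.
Deadweight loss = W^SO − W^NE = 35.

35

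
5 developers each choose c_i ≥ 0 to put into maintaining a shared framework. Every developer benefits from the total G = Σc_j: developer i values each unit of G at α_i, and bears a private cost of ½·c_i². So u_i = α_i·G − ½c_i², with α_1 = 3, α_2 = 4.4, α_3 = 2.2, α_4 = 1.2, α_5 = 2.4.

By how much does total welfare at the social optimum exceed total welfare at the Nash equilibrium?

Developer i's FOC: ∂u_i/∂c_i = α_i − c_i = 0, so c_i* = α_i.
NE contributions = (3, 4.4, 2.2, 1.2, 2.4); G = 13.2.
W^NE = (Σα)·G − ½Σα_i² = 13.2² − ½·40.4 = 154.04.
Planner sets c_i = Σα_j = 13.2 for every i, so G^SO = 5·13.2 = 66.
W^SO = (Σα)·G^SO − ½·5·(Σα)² = (5/2)·13.2² = 435.6.
Deadweight loss = W^SO − W^NE = 281.56.

281.56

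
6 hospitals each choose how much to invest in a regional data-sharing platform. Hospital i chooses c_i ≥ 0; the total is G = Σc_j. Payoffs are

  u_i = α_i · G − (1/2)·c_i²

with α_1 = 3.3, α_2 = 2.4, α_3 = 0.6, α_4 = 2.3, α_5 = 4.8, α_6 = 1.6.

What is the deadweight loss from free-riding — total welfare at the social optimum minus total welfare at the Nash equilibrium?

473.95

Hospital i's FOC: ∂u_i/∂c_i = α_i − c_i = 0, so c_i* = α_i.
NE contributions = (3.3, 2.4, 0.6, 2.3, 4.8, 1.6); G = 15.
W^NE = (Σα)·G − ½Σα_i² = 15² − ½·47.9 = 201.05.
Planner sets c_i = Σα_j = 15 for every i, so G^SO = 6·15 = 90.
W^SO = (Σα)·G^SO − ½·6·(Σα)² = (6/2)·15² = 675.
Deadweight loss = W^SO − W^NE = 473.95.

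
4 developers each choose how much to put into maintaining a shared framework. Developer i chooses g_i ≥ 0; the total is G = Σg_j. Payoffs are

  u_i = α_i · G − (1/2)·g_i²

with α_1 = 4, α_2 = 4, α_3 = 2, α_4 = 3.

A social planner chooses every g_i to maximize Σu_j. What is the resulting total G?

52

Planner FOC: ∂(Σu_j)/∂g_i = (Σα_j) − g_i = 0, so g_i^SO = Σα_j = 13 for every i; G^SO = 52.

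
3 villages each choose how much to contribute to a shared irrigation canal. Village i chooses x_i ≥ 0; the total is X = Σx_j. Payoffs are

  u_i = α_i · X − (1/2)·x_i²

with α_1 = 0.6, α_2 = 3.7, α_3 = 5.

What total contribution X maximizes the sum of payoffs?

27.9

Planner FOC: ∂(Σu_j)/∂x_i = (Σα_j) − x_i = 0, so x_i^SO = Σα_j = 9.3 for every i; X^SO = 27.9.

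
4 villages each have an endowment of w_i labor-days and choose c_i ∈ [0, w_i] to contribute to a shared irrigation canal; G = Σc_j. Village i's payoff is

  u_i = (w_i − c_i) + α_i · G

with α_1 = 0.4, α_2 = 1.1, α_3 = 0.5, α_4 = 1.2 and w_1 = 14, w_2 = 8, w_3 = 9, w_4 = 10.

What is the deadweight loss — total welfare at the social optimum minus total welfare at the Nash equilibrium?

50.6

∂u_i/∂c_i = α_i − 1, so village i contributes w_i if α_i > 1, else 0.
α_i > 1 for i ∈ {2, 4}; NE contributions (0, 8, 0, 10), G = 18.
W^NE = Σw_i − G^NE + (Σα_i)·G^NE = 41 + 2.2·18 = 80.6.
Planner: ∂(Σu_j)/∂c_i = Σα_j − 1 = 2.2 > 0, so everyone contributes w_i; G^SO = 41, W^SO = 41 + 2.2·41 = 131.2.
Deadweight loss = 50.6.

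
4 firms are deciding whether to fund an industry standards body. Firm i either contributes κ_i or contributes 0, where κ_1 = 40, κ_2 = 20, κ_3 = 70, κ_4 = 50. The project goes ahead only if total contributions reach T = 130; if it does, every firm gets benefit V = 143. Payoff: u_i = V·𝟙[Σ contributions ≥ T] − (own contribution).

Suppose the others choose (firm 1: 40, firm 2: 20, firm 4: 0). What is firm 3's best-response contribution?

70

Others' total = 60. Contributing 70 brings total to 130 ≥ 130: gain V − κ_3 = 73.
Best response: 70.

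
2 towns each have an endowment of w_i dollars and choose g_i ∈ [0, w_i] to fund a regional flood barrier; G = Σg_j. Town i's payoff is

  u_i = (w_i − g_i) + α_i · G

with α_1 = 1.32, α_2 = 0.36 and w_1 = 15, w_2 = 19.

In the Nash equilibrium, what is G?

15

∂u_i/∂g_i = α_i − 1, so town i contributes w_i if α_i > 1, else 0.
α_i > 1 for i ∈ {1}; NE contributions (15, 0), G = 15.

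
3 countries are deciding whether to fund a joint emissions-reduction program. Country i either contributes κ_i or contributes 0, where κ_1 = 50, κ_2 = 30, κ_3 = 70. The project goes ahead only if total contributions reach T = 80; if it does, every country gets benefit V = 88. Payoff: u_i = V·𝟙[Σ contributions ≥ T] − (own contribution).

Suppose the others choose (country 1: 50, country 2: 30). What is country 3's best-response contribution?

0

Others' total = 80 ≥ 80; contributing adds cost 70 for no extra benefit.
Best response: 0.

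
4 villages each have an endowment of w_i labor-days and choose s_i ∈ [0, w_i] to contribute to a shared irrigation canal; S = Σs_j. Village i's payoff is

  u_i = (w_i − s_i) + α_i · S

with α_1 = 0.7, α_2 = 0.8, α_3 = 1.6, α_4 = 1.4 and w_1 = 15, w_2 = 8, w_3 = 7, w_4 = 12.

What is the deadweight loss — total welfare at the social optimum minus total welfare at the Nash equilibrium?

∂u_i/∂s_i = α_i − 1, so village i contributes w_i if α_i > 1, else 0.
α_i > 1 for i ∈ {3, 4}; NE contributions (0, 0, 7, 12), S = 19.
W^NE = Σw_i − S^NE + (Σα_i)·S^NE = 42 + 3.5·19 = 108.5.
Planner: ∂(Σu_j)/∂s_i = Σα_j − 1 = 3.5 > 0, so everyone contributes w_i; S^SO = 42, W^SO = 42 + 3.5·42 = 189.
Deadweight loss = 80.5.

80.5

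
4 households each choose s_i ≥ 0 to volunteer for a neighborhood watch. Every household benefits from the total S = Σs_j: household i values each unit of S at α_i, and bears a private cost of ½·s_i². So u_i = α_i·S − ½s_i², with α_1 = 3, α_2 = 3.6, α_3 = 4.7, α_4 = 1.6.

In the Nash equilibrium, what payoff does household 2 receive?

39.96

Household i's FOC: ∂u_i/∂s_i = α_i − s_i = 0, so s_i* = α_i.
NE contributions = (3, 3.6, 4.7, 1.6); S = 12.9.
u_2 = α_2·S − ½·(s_2)² = 3.6·12.9 − ½·3.6² = 39.96.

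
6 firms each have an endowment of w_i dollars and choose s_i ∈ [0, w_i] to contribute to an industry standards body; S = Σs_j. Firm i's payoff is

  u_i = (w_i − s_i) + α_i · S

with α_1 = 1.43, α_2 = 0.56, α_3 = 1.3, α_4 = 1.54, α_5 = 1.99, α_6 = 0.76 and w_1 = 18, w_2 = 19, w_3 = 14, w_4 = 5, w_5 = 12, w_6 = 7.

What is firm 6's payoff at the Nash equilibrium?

∂u_i/∂s_i = α_i − 1, so firm i contributes w_i if α_i > 1, else 0.
α_i > 1 for i ∈ {1, 3, 4, 5}; NE contributions (18, 0, 14, 5, 12, 0), S = 49.
u_6 = (7 − 0) + 0.76·49 = 44.24.

44.24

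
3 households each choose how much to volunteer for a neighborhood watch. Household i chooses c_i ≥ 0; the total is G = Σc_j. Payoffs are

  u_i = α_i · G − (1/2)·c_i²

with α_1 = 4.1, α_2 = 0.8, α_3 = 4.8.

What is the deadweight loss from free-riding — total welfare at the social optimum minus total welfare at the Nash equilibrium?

Household i's FOC: ∂u_i/∂c_i = α_i − c_i = 0, so c_i* = α_i.
NE contributions = (4.1, 0.8, 4.8); G = 9.7.
W^NE = (Σα)·G − ½Σα_i² = 9.7² − ½·40.49 = 73.845.
Planner sets c_i = Σα_j = 9.7 for every i, so G^SO = 3·9.7 = 29.1.
W^SO = (Σα)·G^SO − ½·3·(Σα)² = (3/2)·9.7² = 141.135.
Deadweight loss = W^SO − W^NE = 67.29.

67.29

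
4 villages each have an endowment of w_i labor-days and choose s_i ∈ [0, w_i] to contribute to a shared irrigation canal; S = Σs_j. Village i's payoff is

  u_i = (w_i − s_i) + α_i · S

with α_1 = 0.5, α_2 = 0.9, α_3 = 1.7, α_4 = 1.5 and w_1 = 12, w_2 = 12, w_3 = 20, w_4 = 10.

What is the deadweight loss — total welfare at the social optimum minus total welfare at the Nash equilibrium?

86.4

∂u_i/∂s_i = α_i − 1, so village i contributes w_i if α_i > 1, else 0.
α_i > 1 for i ∈ {3, 4}; NE contributions (0, 0, 20, 10), S = 30.
W^NE = Σw_i − S^NE + (Σα_i)·S^NE = 54 + 3.6·30 = 162.
Planner: ∂(Σu_j)/∂s_i = Σα_j − 1 = 3.6 > 0, so everyone contributes w_i; S^SO = 54, W^SO = 54 + 3.6·54 = 248.4.
Deadweight loss = 86.4.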